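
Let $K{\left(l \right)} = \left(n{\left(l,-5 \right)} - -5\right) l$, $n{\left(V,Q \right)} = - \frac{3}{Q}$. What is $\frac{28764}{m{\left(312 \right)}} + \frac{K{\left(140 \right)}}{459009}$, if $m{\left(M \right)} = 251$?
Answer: $\frac{13203131660}{115211259} \approx 114.6$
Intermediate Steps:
$K{\left(l \right)} = \frac{28 l}{5}$ ($K{\left(l \right)} = \left(- \frac{3}{-5} - -5\right) l = \left(\left(-3\right) \left(- \frac{1}{5}\right) + \left(8 - 3\right)\right) l = \left(\frac{3}{5} + 5\right) l = \frac{28 l}{5}$)
$\frac{28764}{m{\left(312 \right)}} + \frac{K{\left(140 \right)}}{459009} = \frac{28764}{251} + \frac{\frac{28}{5} \cdot 140}{459009} = 28764 \cdot \frac{1}{251} + 784 \cdot \frac{1}{459009} = \frac{28764}{251} + \frac{784}{459009} = \frac{13203131660}{115211259}$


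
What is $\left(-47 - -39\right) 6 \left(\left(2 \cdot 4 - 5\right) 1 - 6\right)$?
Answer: $144$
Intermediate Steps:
$\left(-47 - -39\right) 6 \left(\left(2 \cdot 4 - 5\right) 1 - 6\right) = \left(-47 + 39\right) 6 \left(\left(8 - 5\right) 1 - 6\right) = - 8 \cdot 6 \left(3 \cdot 1 - 6\right) = - 8 \cdot 6 \left(3 - 6\right) = - 8 \cdot 6 \left(-3\right) = \left(-8\right) \left(-18\right) = 144$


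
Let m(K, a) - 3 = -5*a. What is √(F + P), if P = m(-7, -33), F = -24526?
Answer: I*√24358 ≈ 156.07*I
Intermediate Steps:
m(K, a) = 3 - 5*a
P = 168 (P = 3 - 5*(-33) = 3 + 165 = 168)
√(F + P) = √(-24526 + 168) = √(-24358) = I*√24358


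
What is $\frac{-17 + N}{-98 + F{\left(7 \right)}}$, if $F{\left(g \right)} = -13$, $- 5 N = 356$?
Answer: $\frac{147}{185} \approx 0.79459$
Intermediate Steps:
$N = - \frac{356}{5}$ ($N = \left(- \frac{1}{5}\right) 356 = - \frac{356}{5} \approx -71.2$)
$\frac{-17 + N}{-98 + F{\left(7 \right)}} = \frac{-17 - \frac{356}{5}}{-98 - 13} = - \frac{441}{5 \left(-111\right)} = \left(- \frac{441}{5}\right) \left(- \frac{1}{111}\right) = \frac{147}{185}$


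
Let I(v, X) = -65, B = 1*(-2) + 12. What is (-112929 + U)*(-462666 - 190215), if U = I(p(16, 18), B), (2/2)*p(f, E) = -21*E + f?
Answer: 73771635714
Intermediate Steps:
p(f, E) = f - 21*E (p(f, E) = -21*E + f = f - 21*E)
B = 10 (B = -2 + 12 = 10)
U = -65
(-112929 + U)*(-462666 - 190215) = (-112929 - 65)*(-462666 - 190215) = -112994*(-652881) = 73771635714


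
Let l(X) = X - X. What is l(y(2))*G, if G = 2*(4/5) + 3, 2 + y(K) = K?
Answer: 0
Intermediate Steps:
y(K) = -2 + K
l(X) = 0
G = 23/5 (G = 2*(4*(⅕)) + 3 = 2*(⅘) + 3 = 8/5 + 3 = 23/5 ≈ 4.6000)
l(y(2))*G = 0*(23/5) = 0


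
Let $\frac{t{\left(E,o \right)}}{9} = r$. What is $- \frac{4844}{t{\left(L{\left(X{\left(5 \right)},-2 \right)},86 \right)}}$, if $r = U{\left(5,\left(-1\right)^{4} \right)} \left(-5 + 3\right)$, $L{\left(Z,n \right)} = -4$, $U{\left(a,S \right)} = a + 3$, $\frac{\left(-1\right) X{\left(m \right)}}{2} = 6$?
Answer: $\frac{1211}{36} \approx 33.639$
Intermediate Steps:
$X{\left(m \right)} = -12$ ($X{\left(m \right)} = \left(-2\right) 6 = -12$)
$U{\left(a,S \right)} = 3 + a$
$r = -16$ ($r = \left(3 + 5\right) \left(-5 + 3\right) = 8 \left(-2\right) = -16$)
$t{\left(E,o \right)} = -144$ ($t{\left(E,o \right)} = 9 \left(-16\right) = -144$)
$- \frac{4844}{t{\left(L{\left(X{\left(5 \right)},-2 \right)},86 \right)}} = - \frac{4844}{-144} = \left(-4844\right) \left(- \frac{1}{144}\right) = \frac{1211}{36}$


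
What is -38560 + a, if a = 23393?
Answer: -15167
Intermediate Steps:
-38560 + a = -38560 + 23393 = -15167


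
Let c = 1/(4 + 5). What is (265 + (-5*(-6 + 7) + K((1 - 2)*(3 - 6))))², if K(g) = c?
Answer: 5480281/81 ≈ 67658.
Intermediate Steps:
c = ⅑ (c = 1/9 = ⅑ ≈ 0.11111)
K(g) = ⅑
(265 + (-5*(-6 + 7) + K((1 - 2)*(3 - 6))))² = (265 + (-5*(-6 + 7) + ⅑))² = (265 + (-5*1 + ⅑))² = (265 + (-5 + ⅑))² = (265 - 44/9)² = (2341/9)² = 5480281/81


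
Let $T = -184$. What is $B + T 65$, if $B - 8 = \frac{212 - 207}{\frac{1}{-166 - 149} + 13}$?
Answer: $- \frac{48929913}{4094} \approx -11952.0$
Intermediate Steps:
$B = \frac{34327}{4094}$ ($B = 8 + \frac{212 - 207}{\frac{1}{-166 - 149} + 13} = 8 + \frac{5}{\frac{1}{-315} + 13} = 8 + \frac{5}{- \frac{1}{315} + 13} = 8 + \frac{5}{\frac{4094}{315}} = 8 + 5 \cdot \frac{315}{4094} = 8 + \frac{1575}{4094} = \frac{34327}{4094} \approx 8.3847$)
$B + T 65 = \frac{34327}{4094} - 11960 = - \frac{48929913}{4094}$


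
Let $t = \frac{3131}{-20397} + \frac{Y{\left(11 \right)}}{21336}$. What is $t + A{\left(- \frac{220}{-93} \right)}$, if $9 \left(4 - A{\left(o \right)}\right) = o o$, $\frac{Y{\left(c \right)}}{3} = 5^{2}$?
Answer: $\frac{12150941321023}{3763961700408} \approx 3.2282$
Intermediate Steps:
$Y{\left(c \right)} = 75$ ($Y{\left(c \right)} = 3 \cdot 5^{2} = 3 \cdot 25 = 75$)
$A{\left(o \right)} = 4 - \frac{o^{2}}{9}$ ($A{\left(o \right)} = 4 - \frac{o o}{9} = 4 - \frac{o^{2}}{9}$)
$t = - \frac{21757747}{145063464}$ ($t = \frac{3131}{-20397} + \frac{75}{21336} = 3131 \left(- \frac{1}{20397}\right) + 75 \cdot \frac{1}{21336} = - \frac{3131}{20397} + \frac{25}{7112} = - \frac{21757747}{145063464} \approx -0.14999$)
$t + A{\left(- \frac{220}{-93} \right)} = - \frac{21757747}{145063464} + \left(4 - \frac{\left(- \frac{220}{-93}\right)^{2}}{9}\right) = - \frac{21757747}{145063464} + \left(4 - \frac{\left(\left(-220\right) \left(- \frac{1}{93}\right)\right)^{2}}{9}\right) = - \frac{21757747}{145063464} + \left(4 - \frac{\left(\frac{220}{93}\right)^{2}}{9}\right) = - \frac{21757747}{145063464} + \left(4 - \frac{48400}{77841}\right) = - \frac{21757747}{145063464} + \frac{262964}{77841} = \frac{12150941321023}{3763961700408}$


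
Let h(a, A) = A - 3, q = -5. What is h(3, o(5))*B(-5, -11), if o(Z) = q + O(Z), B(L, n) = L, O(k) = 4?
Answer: 20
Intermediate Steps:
o(Z) = -1 (o(Z) = -5 + 4 = -1)
h(a, A) = -3 + A
h(3, o(5))*B(-5, -11) = (-3 - 1)*(-5) = -4*(-5) = 20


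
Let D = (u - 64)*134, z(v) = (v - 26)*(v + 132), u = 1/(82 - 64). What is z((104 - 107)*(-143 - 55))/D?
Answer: -3711312/77117 ≈ -48.126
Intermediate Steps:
u = 1/18 ≈ 0.055556
z(v) = (-26 + v)*(132 + v)
D = -77117/9 (D = (1/18 - 64)*134 = -1151/18*134 = -77117/9 ≈ -8568.6)
z((104 - 107)*(-143 - 55))/D = (-3432 + ((104 - 107)*(-143 - 55))² + 106*((104 - 107)*(-143 - 55)))/(-77117/9) = (-3432 + (-3*(-198))² + 106*(-3*(-198)))*(-9/77117) = (-3432 + 594² + 106*594)*(-9/77117) = (-3432 + 352836 + 62964)*(-9/77117) = 412368*(-9/77117) = -3711312/77117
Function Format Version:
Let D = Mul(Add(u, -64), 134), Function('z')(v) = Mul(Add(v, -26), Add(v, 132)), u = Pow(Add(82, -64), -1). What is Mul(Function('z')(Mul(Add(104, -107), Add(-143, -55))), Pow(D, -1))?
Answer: Rational(-3711312, 77117) ≈ -48.126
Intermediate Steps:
u = Rational(1, 18) (u = Pow(18, -1) = Rational(1, 18) ≈ 0.055556)
Function('z')(v) = Mul(Add(-26, v), Add(132, v))
D = Rational(-77117, 9) (D = Mul(Add(Rational(1, 18), -64), 134) = Mul(Rational(-1151, 18), 134) = Rational(-77117, 9) ≈ -8568.6)
Mul(Function('z')(Mul(Add(104, -107), Add(-143, -55))), Pow(D, -1)) = Mul(Add(-3432, Pow(Mul(Add(104, -107), Add(-143, -55)), 2), Mul(106, Mul(Add(104, -107), Add(-143, -55)))), Pow(Rational(-77117, 9), -1)) = Mul(Add(-3432, Pow(Mul(-3, -198), 2), Mul(106, Mul(-3, -198))), Rational(-9, 77117)) = Mul(Add(-3432, Pow(594, 2), Mul(106, 594)), Rational(-9, 77117)) = Mul(Add(-3432, 352836, 62964), Rational(-9, 77117)) = Mul(412368, Rational(-9, 77117)) = Rational(-3711312, 77117)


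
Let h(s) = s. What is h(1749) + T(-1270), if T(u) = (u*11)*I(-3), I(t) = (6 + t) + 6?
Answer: -123981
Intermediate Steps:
I(t) = 12 + t
T(u) = 99*u (T(u) = (u*11)*(12 - 3) = (11*u)*9 = 99*u)
h(1749) + T(-1270) = 1749 + 99*(-1270) = 1749 - 125730 = -123981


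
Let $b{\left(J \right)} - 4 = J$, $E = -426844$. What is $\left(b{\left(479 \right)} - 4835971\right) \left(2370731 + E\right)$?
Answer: $-9399642261856$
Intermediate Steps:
$b{\left(J \right)} = 4 + J$
$\left(b{\left(479 \right)} - 4835971\right) \left(2370731 + E\right) = \left(\left(4 + 479\right) - 4835971\right) \left(2370731 - 426844\right) = \left(483 - 4835971\right) 1943887 = \left(-4835488\right) 1943887 = -9399642261856$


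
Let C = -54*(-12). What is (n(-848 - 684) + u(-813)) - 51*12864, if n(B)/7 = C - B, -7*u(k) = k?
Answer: -4484815/7 ≈ -6.4069e+5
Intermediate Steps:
u(k) = -k/7
C = 648
n(B) = 4536 - 7*B (n(B) = 7*(648 - B) = 4536 - 7*B)
(n(-848 - 684) + u(-813)) - 51*12864 = ((4536 - 7*(-848 - 684)) - ⅐*(-813)) - 51*12864 = ((4536 - 7*(-1532)) + 813/7) - 656064 = ((4536 + 10724) + 813/7) - 656064 = (15260 + 813/7) - 656064 = 107633/7 - 656064 = -4484815/7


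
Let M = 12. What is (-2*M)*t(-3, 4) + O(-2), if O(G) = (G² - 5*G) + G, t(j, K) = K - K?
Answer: 12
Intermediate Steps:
t(j, K) = 0
O(G) = G² - 4*G
(-2*M)*t(-3, 4) + O(-2) = -2*12*0 - 2*(-4 - 2) = -24*0 - 2*(-6) = 0 + 12 = 12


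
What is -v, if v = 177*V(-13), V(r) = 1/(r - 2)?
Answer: 59/5 ≈ 11.800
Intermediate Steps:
V(r) = 1/(-2 + r)
v = -59/5 (v = 177/(-2 - 13) = 177/(-15) = 177*(-1/15) = -59/5 ≈ -11.800)
-v = -1*(-59/5) = 59/5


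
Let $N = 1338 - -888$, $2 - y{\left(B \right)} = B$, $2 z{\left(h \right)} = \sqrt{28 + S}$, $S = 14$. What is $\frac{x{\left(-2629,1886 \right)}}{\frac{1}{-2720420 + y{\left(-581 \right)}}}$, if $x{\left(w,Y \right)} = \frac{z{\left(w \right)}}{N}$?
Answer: $- \frac{2719837 \sqrt{42}}{4452} \approx -3959.2$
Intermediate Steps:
$z{\left(h \right)} = \frac{\sqrt{42}}{2}$ ($z{\left(h \right)} = \frac{\sqrt{28 + 14}}{2} = \frac{\sqrt{42}}{2}$)
$y{\left(B \right)} = 2 - B$
$N = 2226$ ($N = 1338 + 888 = 2226$)
$x{\left(w,Y \right)} = \frac{\sqrt{42}}{4452}$ ($x{\left(w,Y \right)} = \frac{\frac{1}{2} \sqrt{42}}{2226} = \frac{\sqrt{42}}{2} \cdot \frac{1}{2226} = \frac{\sqrt{42}}{4452}$)
$\frac{x{\left(-2629,1886 \right)}}{\frac{1}{-2720420 + y{\left(-581 \right)}}} = \frac{\frac{1}{4452} \sqrt{42}}{\frac{1}{-2720420 + \left(2 - -581\right)}} = \frac{\frac{1}{4452} \sqrt{42}}{\frac{1}{-2720420 + \left(2 + 581\right)}} = \frac{\frac{1}{4452} \sqrt{42}}{\frac{1}{-2720420 + 583}} = \frac{\frac{1}{4452} \sqrt{42}}{\frac{1}{-2719837}} = \frac{\frac{1}{4452} \sqrt{42}}{- \frac{1}{2719837}} = \frac{\sqrt{42}}{4452} \left(-2719837\right) = - \frac{2719837 \sqrt{42}}{4452}$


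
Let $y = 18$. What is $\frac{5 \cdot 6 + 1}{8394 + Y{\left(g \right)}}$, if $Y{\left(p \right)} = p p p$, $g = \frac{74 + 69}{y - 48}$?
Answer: $\frac{837000}{223713793} \approx 0.0037414$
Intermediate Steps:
$g = - \frac{143}{30}$ ($g = \frac{74 + 69}{18 - 48} = \frac{143}{-30} = 143 \left(- \frac{1}{30}\right) = - \frac{143}{30} \approx -4.7667$)
$Y{\left(p \right)} = p^{3}$ ($Y{\left(p \right)} = p^{2} p = p^{3}$)
$\frac{5 \cdot 6 + 1}{8394 + Y{\left(g \right)}} = \frac{5 \cdot 6 + 1}{8394 + \left(- \frac{143}{30}\right)^{3}} = \frac{30 + 1}{8394 - \frac{2924207}{27000}} = \frac{31}{\frac{223713793}{27000}} = 31 \cdot \frac{27000}{223713793} = \frac{837000}{223713793}$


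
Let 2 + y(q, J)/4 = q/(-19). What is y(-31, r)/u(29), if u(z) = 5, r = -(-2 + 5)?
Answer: -28/95 ≈ -0.29474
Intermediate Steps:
r = -3 (r = -1*3 = -3)
y(q, J) = -8 - 4*q/19 (y(q, J) = -8 + 4*(q/(-19)) = -8 + 4*(q*(-1/19)) = -8 + 4*(-q/19) = -8 - 4*q/19)
y(-31, r)/u(29) = (-8 - 4/19*(-31))/5 = (-8 + 124/19)*(⅕) = -28/19*⅕ = -28/95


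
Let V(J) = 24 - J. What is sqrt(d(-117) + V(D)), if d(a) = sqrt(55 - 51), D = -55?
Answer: 9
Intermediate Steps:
d(a) = 2 (d(a) = sqrt(4) = 2)
sqrt(d(-117) + V(D)) = sqrt(2 + (24 - 1*(-55))) = sqrt(2 + (24 + 55)) = sqrt(2 + 79) = sqrt(81) = 9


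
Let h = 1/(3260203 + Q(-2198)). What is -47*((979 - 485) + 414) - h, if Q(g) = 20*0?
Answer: -139132423229/3260203 ≈ -42676.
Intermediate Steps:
Q(g) = 0
h = 1/3260203 (h = 1/(3260203 + 0) = 1/3260203 ≈ 3.0673e-7)
-47*((979 - 485) + 414) - h = -47*((979 - 485) + 414) - 1*1/3260203 = -47*(494 + 414) - 1/3260203 = -47*908 - 1/3260203 = -42676 - 1/3260203 = -139132423229/3260203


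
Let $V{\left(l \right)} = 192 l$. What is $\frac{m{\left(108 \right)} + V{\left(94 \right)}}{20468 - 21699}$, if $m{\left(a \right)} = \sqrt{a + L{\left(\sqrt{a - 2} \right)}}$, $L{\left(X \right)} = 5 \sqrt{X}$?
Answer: $- \frac{18048}{1231} - \frac{\sqrt{108 + 5 \sqrt[4]{106}}}{1231} \approx -14.67$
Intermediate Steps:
$m{\left(a \right)} = \sqrt{a + 5 \sqrt[4]{-2 + a}}$ ($m{\left(a \right)} = \sqrt{a + 5 \sqrt{\sqrt{a - 2}}} = \sqrt{a + 5 \sqrt{\sqrt{-2 + a}}} = \sqrt{a + 5 \sqrt[4]{-2 + a}}$)
$\frac{m{\left(108 \right)} + V{\left(94 \right)}}{20468 - 21699} = \frac{\sqrt{108 + 5 \sqrt[4]{-2 + 108}} + 192 \cdot 94}{20468 - 21699} = \frac{\sqrt{108 + 5 \sqrt[4]{106}} + 18048}{-1231} = \left(18048 + \sqrt{108 + 5 \sqrt[4]{106}}\right) \left(- \frac{1}{1231}\right) = - \frac{18048}{1231} - \frac{\sqrt{108 + 5 \sqrt[4]{106}}}{1231}$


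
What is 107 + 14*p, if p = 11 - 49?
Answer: -425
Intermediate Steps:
p = -38
107 + 14*p = 107 + 14*(-38) = 107 - 532 = -425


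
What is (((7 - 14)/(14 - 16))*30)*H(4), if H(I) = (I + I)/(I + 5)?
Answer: 280/3 ≈ 93.333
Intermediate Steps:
H(I) = 2*I/(5 + I) (H(I) = (2*I)/(5 + I) = 2*I/(5 + I))
(((7 - 14)/(14 - 16))*30)*H(4) = (((7 - 14)/(14 - 16))*30)*(2*4/(5 + 4)) = (-7/(-2)*30)*(2*4/9) = (-7*(-½)*30)*(2*4*(⅑)) = ((7/2)*30)*(8/9) = 105*(8/9) = 280/3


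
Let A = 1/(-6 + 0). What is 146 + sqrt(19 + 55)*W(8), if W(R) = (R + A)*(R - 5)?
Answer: 146 + 47*sqrt(74)/2 ≈ 348.15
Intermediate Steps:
A = -1/6 (A = 1/(-6) = -1/6 ≈ -0.16667)
W(R) = (-5 + R)*(-1/6 + R) (W(R) = (R - 1/6)*(R - 5) = (-1/6 + R)*(-5 + R) = (-5 + R)*(-1/6 + R))
146 + sqrt(19 + 55)*W(8) = 146 + sqrt(19 + 55)*(5/6 + 8**2 - 31/6*8) = 146 + sqrt(74)*(5/6 + 64 - 124/3) = 146 + sqrt(74)*(47/2) = 146 + 47*sqrt(74)/2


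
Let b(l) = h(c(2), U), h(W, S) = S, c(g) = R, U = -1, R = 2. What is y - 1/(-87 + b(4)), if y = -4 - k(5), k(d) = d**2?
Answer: -2551/88 ≈ -28.989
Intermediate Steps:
c(g) = 2
b(l) = -1
y = -29 (y = -4 - 1*5**2 = -4 - 1*25 = -4 - 25 = -29)
y - 1/(-87 + b(4)) = -29 - 1/(-87 - 1) = -29 - 1/(-88) = -29 - 1*(-1/88) = -29 + 1/88 = -2551/88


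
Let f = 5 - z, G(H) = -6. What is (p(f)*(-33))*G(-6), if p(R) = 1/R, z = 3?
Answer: 99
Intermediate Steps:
f = 2 (f = 5 - 1*3 = 5 - 3 = 2)
(p(f)*(-33))*G(-6) = (-33/2)*(-6) = ((½)*(-33))*(-6) = -33/2*(-6) = 99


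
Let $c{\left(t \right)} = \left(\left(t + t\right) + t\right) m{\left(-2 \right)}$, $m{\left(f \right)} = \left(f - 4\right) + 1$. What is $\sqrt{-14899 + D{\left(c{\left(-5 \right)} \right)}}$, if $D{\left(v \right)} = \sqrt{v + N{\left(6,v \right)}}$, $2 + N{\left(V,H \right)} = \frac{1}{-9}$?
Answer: $\frac{\sqrt{-134091 + 12 \sqrt{41}}}{3} \approx 122.03 i$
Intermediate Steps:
$N{\left(V,H \right)} = - \frac{19}{9}$ ($N{\left(V,H \right)} = -2 + \frac{1}{-9} = -2 - \frac{1}{9} = - \frac{19}{9}$)
$m{\left(f \right)} = -3 + f$ ($m{\left(f \right)} = \left(-4 + f\right) + 1 = -3 + f$)
$c{\left(t \right)} = - 15 t$ ($c{\left(t \right)} = \left(\left(t + t\right) + t\right) \left(-3 - 2\right) = \left(2 t + t\right) \left(-5\right) = 3 t \left(-5\right) = - 15 t$)
$D{\left(v \right)} = \sqrt{- \frac{19}{9} + v}$ ($D{\left(v \right)} = \sqrt{v - \frac{19}{9}} = \sqrt{- \frac{19}{9} + v}$)
$\sqrt{-14899 + D{\left(c{\left(-5 \right)} \right)}} = \sqrt{-14899 + \frac{\sqrt{-19 + 9 \left(\left(-15\right) \left(-5\right)\right)}}{3}} = \sqrt{-14899 + \frac{\sqrt{-19 + 9 \cdot 75}}{3}} = \sqrt{-14899 + \frac{\sqrt{-19 + 675}}{3}} = \sqrt{-14899 + \frac{\sqrt{656}}{3}} = \sqrt{-14899 + \frac{4 \sqrt{41}}{3}}$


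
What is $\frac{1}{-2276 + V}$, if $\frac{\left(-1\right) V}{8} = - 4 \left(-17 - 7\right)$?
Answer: $- \frac{1}{3044} \approx -0.00032852$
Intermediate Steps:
$V = -768$ ($V = - 8 \left(- 4 \left(-17 - 7\right)\right) = - 8 \left(\left(-4\right) \left(-24\right)\right) = \left(-8\right) 96 = -768$)
$\frac{1}{-2276 + V} = \frac{1}{-2276 - 768} = \frac{1}{-3044} = - \frac{1}{3044}$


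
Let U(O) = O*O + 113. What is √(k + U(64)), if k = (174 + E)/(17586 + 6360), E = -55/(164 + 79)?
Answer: √195492747236878/215514 ≈ 64.877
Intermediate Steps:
E = -55/243 ≈ -0.22634
U(O) = 113 + O² (U(O) = O² + 113 = 113 + O²)
k = 42227/5818878 (k = (174 - 55/243)/(17586 + 6360) = (42227/243)/23946 = (42227/243)*(1/23946) = 42227/5818878 ≈ 0.0072569)
√(k + U(64)) = √(42227/5818878 + (113 + 64²)) = √(42227/5818878 + (113 + 4096)) = √(42227/5818878 + 4209) = √(24491699729/5818878) = √195492747236878/215514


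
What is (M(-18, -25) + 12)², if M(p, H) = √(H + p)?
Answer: (12 + I*√43)² ≈ 101.0 + 157.38*I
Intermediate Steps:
(M(-18, -25) + 12)² = (√(-25 - 18) + 12)² = (√(-43) + 12)² = (I*√43 + 12)² = (12 + I*√43)²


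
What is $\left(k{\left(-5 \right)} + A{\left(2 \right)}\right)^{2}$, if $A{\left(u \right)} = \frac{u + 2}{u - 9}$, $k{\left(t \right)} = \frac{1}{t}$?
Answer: $\frac{729}{1225} \approx 0.5951$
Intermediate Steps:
$A{\left(u \right)} = \frac{2 + u}{-9 + u}$
$\left(k{\left(-5 \right)} + A{\left(2 \right)}\right)^{2} = \left(\frac{1}{-5} + \frac{2 + 2}{-9 + 2}\right)^{2} = \left(- \frac{1}{5} + \frac{1}{-7} \cdot 4\right)^{2} = \left(- \frac{1}{5} - \frac{4}{7}\right)^{2} = \left(- \frac{27}{35}\right)^{2} = \frac{729}{1225}$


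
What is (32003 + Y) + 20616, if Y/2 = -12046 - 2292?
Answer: 23943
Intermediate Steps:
Y = -28676 (Y = 2*(-12046 - 2292) = 2*(-14338) = -28676)
(32003 + Y) + 20616 = (32003 - 28676) + 20616 = 3327 + 20616 = 23943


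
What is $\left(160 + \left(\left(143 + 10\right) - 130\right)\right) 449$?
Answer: $82167$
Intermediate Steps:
$\left(160 + \left(\left(143 + 10\right) - 130\right)\right) 449 = \left(160 + \left(153 - 130\right)\right) 449 = \left(160 + 23\right) 449 = 183 \cdot 449 = 82167$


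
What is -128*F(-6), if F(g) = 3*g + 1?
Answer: 2176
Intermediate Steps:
F(g) = 1 + 3*g
-128*F(-6) = -128*(1 + 3*(-6)) = -128*(1 - 18) = -128*(-17) = 2176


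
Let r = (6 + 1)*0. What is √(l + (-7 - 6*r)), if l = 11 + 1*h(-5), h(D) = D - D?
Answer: 2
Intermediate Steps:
r = 0 (r = 7*0 = 0)
h(D) = 0
l = 11 (l = 11 + 1*0 = 11 + 0 = 11)
√(l + (-7 - 6*r)) = √(11 + (-7 - 6*0)) = √(11 + (-7 + 0)) = √(11 - 7) = √4 = 2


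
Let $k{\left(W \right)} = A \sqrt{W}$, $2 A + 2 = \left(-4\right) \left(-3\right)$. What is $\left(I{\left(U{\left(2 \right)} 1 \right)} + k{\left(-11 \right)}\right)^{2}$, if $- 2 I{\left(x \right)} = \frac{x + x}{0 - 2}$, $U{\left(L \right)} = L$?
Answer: $-274 + 10 i \sqrt{11} \approx -274.0 + 33.166 i$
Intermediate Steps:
$A = 5$ ($A = -1 + \frac{\left(-4\right) \left(-3\right)}{2} = -1 + \frac{1}{2} \cdot 12 = -1 + 6 = 5$)
$k{\left(W \right)} = 5 \sqrt{W}$
$I{\left(x \right)} = \frac{x}{2}$ ($I{\left(x \right)} = - \frac{\left(x + x\right) \frac{1}{0 - 2}}{2} = - \frac{2 x \frac{1}{-2}}{2} = - \frac{2 x \left(- \frac{1}{2}\right)}{2} = - \frac{\left(-1\right) x}{2} = \frac{x}{2}$)
$\left(I{\left(U{\left(2 \right)} 1 \right)} + k{\left(-11 \right)}\right)^{2} = \left(\frac{2 \cdot 1}{2} + 5 \sqrt{-11}\right)^{2} = \left(\frac{1}{2} \cdot 2 + 5 i \sqrt{11}\right)^{2} = \left(1 + 5 i \sqrt{11}\right)^{2}$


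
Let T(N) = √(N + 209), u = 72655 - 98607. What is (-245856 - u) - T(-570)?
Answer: -219904 - 19*I ≈ -2.199e+5 - 19.0*I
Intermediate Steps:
u = -25952
T(N) = √(209 + N)
(-245856 - u) - T(-570) = (-245856 - 1*(-25952)) - √(209 - 570) = (-245856 + 25952) - √(-361) = -219904 - 19*I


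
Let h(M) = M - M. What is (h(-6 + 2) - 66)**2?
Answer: 4356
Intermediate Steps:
h(M) = 0
(h(-6 + 2) - 66)**2 = (0 - 66)**2 = (-66)**2 = 4356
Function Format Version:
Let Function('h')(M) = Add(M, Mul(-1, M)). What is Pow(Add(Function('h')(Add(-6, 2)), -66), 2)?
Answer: 4356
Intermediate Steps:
Function('h')(M) = 0
Pow(Add(Function('h')(Add(-6, 2)), -66), 2) = Pow(Add(0, -66), 2) = Pow(-66, 2) = 4356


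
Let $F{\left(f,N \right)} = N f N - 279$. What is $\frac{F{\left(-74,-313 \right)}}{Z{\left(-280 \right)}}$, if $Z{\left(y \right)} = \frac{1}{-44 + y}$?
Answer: $2348995140$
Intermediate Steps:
$F{\left(f,N \right)} = -279 + f N^{2}$ ($F{\left(f,N \right)} = f N^{2} - 279 = -279 + f N^{2}$)
$\frac{F{\left(-74,-313 \right)}}{Z{\left(-280 \right)}} = \frac{-279 - 74 \left(-313\right)^{2}}{\frac{1}{-44 - 280}} = \frac{-279 - 7249706}{\frac{1}{-324}} = \frac{-279 - 7249706}{- \frac{1}{324}} = \left(-7249985\right) \left(-324\right) = 2348995140$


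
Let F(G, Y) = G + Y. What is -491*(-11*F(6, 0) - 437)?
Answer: 246973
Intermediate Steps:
-491*(-11*F(6, 0) - 437) = -491*(-11*(6 + 0) - 437) = -491*(-11*6 - 437) = -491*(-66 - 437) = -491*(-503) = 246973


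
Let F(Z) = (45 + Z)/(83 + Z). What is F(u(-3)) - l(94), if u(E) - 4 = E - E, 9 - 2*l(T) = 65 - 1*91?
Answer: -2947/174 ≈ -16.937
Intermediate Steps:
l(T) = 35/2 (l(T) = 9/2 - (65 - 1*91)/2 = 9/2 - (65 - 91)/2 = 9/2 - 1/2*(-26) = 9/2 + 13 = 35/2)
u(E) = 4 (u(E) = 4 + (E - E) = 4 + 0 = 4)
F(Z) = (45 + Z)/(83 + Z)
F(u(-3)) - l(94) = (45 + 4)/(83 + 4) - 1*35/2 = 49/87 - 35/2 = -2947/174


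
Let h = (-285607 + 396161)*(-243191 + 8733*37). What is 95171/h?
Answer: 95171/8836581220 ≈ 1.0770e-5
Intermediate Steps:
h = 8836581220 (h = 110554*(-243191 + 323121) = 110554*79930 = 8836581220)
95171/h = 95171/8836581220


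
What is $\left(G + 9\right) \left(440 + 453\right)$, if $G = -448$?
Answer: $-392027$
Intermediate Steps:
$\left(G + 9\right) \left(440 + 453\right) = \left(-448 + 9\right) \left(440 + 453\right) = \left(-439\right) 893 = -392027$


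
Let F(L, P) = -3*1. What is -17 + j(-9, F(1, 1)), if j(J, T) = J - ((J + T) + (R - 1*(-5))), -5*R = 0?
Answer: -19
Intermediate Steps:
R = 0 (R = -⅕*0 = 0)
F(L, P) = -3
j(J, T) = -5 - T (j(J, T) = J - ((J + T) + (0 - 1*(-5))) = J - ((J + T) + (0 + 5)) = J - ((J + T) + 5) = J - (5 + J + T) = J + (-5 - J - T) = -5 - T)
-17 + j(-9, F(1, 1)) = -17 + (-5 - 1*(-3)) = -17 + (-5 + 3) = -17 - 2 = -19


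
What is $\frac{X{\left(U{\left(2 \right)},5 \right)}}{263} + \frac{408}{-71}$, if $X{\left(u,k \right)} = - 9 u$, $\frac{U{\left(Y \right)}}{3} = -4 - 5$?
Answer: $- \frac{90051}{18673} \approx -4.8225$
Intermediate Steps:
$U{\left(Y \right)} = -27$ ($U{\left(Y \right)} = 3 \left(-4 - 5\right) = 3 \left(-9\right) = -27$)
$\frac{X{\left(U{\left(2 \right)},5 \right)}}{263} + \frac{408}{-71} = \frac{\left(-9\right) \left(-27\right)}{263} + \frac{408}{-71} = 243 \cdot \frac{1}{263} + 408 \left(- \frac{1}{71}\right) = \frac{243}{263} - \frac{408}{71} = - \frac{90051}{18673}$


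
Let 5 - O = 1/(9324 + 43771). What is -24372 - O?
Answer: -1294296814/53095 ≈ -24377.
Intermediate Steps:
O = 265474/53095 (O = 5 - 1/(9324 + 43771) = 5 - 1/53095 = 265474/53095 ≈ 5.0000)
-24372 - O = -24372 - 1*265474/53095 = -24372 - 265474/53095 = -1294296814/53095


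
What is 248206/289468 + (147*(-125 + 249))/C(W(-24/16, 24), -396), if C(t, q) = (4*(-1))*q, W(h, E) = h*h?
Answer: 118116271/9552444 ≈ 12.365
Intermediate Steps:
W(h, E) = h²
C(t, q) = -4*q
248206/289468 + (147*(-125 + 249))/C(W(-24/16, 24), -396) = 248206/289468 + (147*(-125 + 249))/((-4*(-396))) = 248206*(1/289468) + (147*124)/1584 = 124103/144734 + 18228*(1/1584) = 124103/144734 + 1519/132 = 118116271/9552444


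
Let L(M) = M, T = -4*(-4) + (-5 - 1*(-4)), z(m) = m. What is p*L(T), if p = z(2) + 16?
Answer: 270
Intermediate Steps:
T = 15 (T = 16 + (-5 + 4) = 16 - 1 = 15)
p = 18 (p = 2 + 16 = 18)
p*L(T) = 18*15 = 270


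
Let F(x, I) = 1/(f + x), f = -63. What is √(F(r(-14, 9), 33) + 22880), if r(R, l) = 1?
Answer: √87950658/62 ≈ 151.26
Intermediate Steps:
F(x, I) = 1/(-63 + x)
√(F(r(-14, 9), 33) + 22880) = √(1/(-63 + 1) + 22880) = √(1/(-62) + 22880) = √(-1/62 + 22880) = √(1418559/62) = √87950658/62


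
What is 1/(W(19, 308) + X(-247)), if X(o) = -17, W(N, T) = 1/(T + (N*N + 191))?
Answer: -860/14619 ≈ -0.058828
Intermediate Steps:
W(N, T) = 1/(191 + T + N²) (W(N, T) = 1/(T + (N² + 191)) = 1/(T + (191 + N²)) = 1/(191 + T + N²))
1/(W(19, 308) + X(-247)) = 1/(1/(191 + 308 + 19²) - 17) = 1/(1/(191 + 308 + 361) - 17) = 1/(1/860 - 17) = 1/(-14619/860) = -860/14619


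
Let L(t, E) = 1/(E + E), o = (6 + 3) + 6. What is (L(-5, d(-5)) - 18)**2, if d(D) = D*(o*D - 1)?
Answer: 187115041/577600 ≈ 323.95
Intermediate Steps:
o = 15 (o = 9 + 6 = 15)
d(D) = D*(-1 + 15*D) (d(D) = D*(15*D - 1) = D*(-1 + 15*D))
L(t, E) = 1/(2*E)
(L(-5, d(-5)) - 18)**2 = (1/(2*((-5*(-1 + 15*(-5))))) - 18)**2 = (1/(2*((-5*(-1 - 75)))) - 18)**2 = (1/(2*((-5*(-76)))) - 18)**2 = ((1/2)/380 - 18)**2 = ((1/2)*(1/380) - 18)**2 = (1/760 - 18)**2 = (-13679/760)**2 = 187115041/577600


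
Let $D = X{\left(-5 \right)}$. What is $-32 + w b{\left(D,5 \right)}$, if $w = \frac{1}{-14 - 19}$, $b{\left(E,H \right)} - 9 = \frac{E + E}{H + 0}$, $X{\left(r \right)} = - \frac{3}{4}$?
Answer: $- \frac{3549}{110} \approx -32.264$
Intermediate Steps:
$X{\left(r \right)} = - \frac{3}{4}$ ($X{\left(r \right)} = \left(-3\right) \frac{1}{4} = - \frac{3}{4}$)
$D = - \frac{3}{4} \approx -0.75$
$b{\left(E,H \right)} = 9 + \frac{2 E}{H}$ ($b{\left(E,H \right)} = 9 + \frac{E + E}{H + 0} = 9 + \frac{2 E}{H}$)
$w = - \frac{1}{33}$ ($w = \frac{1}{-33} = - \frac{1}{33} \approx -0.030303$)
$-32 + w b{\left(D,5 \right)} = -32 - \frac{9 + 2 \left(- \frac{3}{4}\right) \frac{1}{5}}{33} = -32 - \frac{9 - \frac{3}{10}}{33} = -32 - \frac{29}{110} = - \frac{3549}{110}$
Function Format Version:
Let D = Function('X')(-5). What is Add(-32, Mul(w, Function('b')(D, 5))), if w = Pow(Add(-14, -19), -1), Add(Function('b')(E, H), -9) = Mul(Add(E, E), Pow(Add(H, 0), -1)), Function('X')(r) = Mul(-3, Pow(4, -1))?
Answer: Rational(-3549, 110) ≈ -32.264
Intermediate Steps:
Function('X')(r) = Rational(-3, 4) (Function('X')(r) = Mul(-3, Rational(1, 4)) = Rational(-3, 4))
D = Rational(-3, 4) ≈ -0.75000
Function('b')(E, H) = Add(9, Mul(2, E, Pow(H, -1))) (Function('b')(E, H) = Add(9, Mul(Add(E, E), Pow(Add(H, 0), -1))) = Add(9, Mul(Mul(2, E), Pow(H, -1))) = Add(9, Mul(2, E, Pow(H, -1))))
w = Rational(-1, 33) (w = Pow(-33, -1) = Rational(-1, 33) ≈ -0.030303)
Add(-32, Mul(w, Function('b')(D, 5))) = Add(-32, Mul(Rational(-1, 33), Add(9, Mul(2, Rational(-3, 4), Pow(5, -1))))) = Add(-32, Mul(Rational(-1, 33), Add(9, Mul(2, Rational(-3, 4), Rational(1, 5))))) = Add(-32, Mul(Rational(-1, 33), Add(9, Rational(-3, 10)))) = Add(-32, Mul(Rational(-1, 33), Rational(87, 10))) = Add(-32, Rational(-29, 110)) = Rational(-3549, 110)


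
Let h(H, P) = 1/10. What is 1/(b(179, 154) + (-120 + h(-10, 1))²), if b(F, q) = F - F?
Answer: 100/1437601 ≈ 6.9560e-5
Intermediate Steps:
b(F, q) = 0
h(H, P) = ⅒ (h(H, P) = 1*(⅒) = ⅒)
1/(b(179, 154) + (-120 + h(-10, 1))²) = 1/(0 + (-120 + ⅒)²) = 1/(0 + (-1199/10)²) = 1/(0 + 1437601/100) = 1/(1437601/100) = 100/1437601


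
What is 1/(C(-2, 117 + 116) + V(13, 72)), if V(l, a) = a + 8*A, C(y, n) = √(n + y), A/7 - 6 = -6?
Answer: 24/1651 - √231/4953 ≈ 0.011468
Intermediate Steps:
A = 0 (A = 42 + 7*(-6) = 42 - 42 = 0)
V(l, a) = a (V(l, a) = a + 8*0 = a + 0 = a)
1/(C(-2, 117 + 116) + V(13, 72)) = 1/(√((117 + 116) - 2) + 72) = 1/(√(233 - 2) + 72) = 1/(√231 + 72) = 1/(72 + √231)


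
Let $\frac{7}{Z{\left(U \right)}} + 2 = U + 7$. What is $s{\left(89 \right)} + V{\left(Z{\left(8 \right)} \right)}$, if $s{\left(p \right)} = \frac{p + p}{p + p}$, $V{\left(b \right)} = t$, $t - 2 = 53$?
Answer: $56$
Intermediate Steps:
$Z{\left(U \right)} = \frac{7}{5 + U}$ ($Z{\left(U \right)} = \frac{7}{-2 + \left(U + 7\right)} = \frac{7}{-2 + \left(7 + U\right)} = \frac{7}{5 + U}$)
$t = 55$ ($t = 2 + 53 = 55$)
$V{\left(b \right)} = 55$
$s{\left(p \right)} = 1$ ($s{\left(p \right)} = \frac{2 p}{2 p} = 2 p \frac{1}{2 p} = 1$)
$s{\left(89 \right)} + V{\left(Z{\left(8 \right)} \right)} = 1 + 55 = 56$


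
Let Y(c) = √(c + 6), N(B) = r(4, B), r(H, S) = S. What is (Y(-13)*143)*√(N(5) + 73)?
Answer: 143*I*√546 ≈ 3341.4*I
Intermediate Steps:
N(B) = B
Y(c) = √(6 + c)
(Y(-13)*143)*√(N(5) + 73) = (√(6 - 13)*143)*√(5 + 73) = (√(-7)*143)*√78 = ((I*√7)*143)*√78 = (143*I*√7)*√78 = 143*I*√546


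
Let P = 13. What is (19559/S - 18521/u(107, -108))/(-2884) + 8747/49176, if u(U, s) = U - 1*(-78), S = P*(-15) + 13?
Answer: 18641778998/74612501145 ≈ 0.24985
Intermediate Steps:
S = -182 (S = 13*(-15) + 13 = -195 + 13 = -182)
u(U, s) = 78 + U (u(U, s) = U + 78 = 78 + U)
(19559/S - 18521/u(107, -108))/(-2884) + 8747/49176 = (19559/(-182) - 18521/(78 + 107))/(-2884) + 8747/49176 = (19559*(-1/182) - 18521/185)*(-1/2884) + 8747*(1/49176) = (-19559/182 - 18521*1/185)*(-1/2884) + 8747/49176 = (-19559/182 - 18521/185)*(-1/2884) + 8747/49176 = -6989237/33670*(-1/2884) + 8747/49176 = 6989237/97104280 + 8747/49176 = 18641778998/74612501145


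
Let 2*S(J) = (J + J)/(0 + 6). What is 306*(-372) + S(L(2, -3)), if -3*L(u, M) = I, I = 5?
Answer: -2048981/18 ≈ -1.1383e+5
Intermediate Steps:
L(u, M) = -5/3 (L(u, M) = -⅓*5 = -5/3)
S(J) = J/6 (S(J) = ((J + J)/(0 + 6))/2 = ((2*J)/6)/2 = ((2*J)*(⅙))/2 = (J/3)/2 = J/6)
306*(-372) + S(L(2, -3)) = 306*(-372) + (⅙)*(-5/3) = -113832 - 5/18 = -2048981/18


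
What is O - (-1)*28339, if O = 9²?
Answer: 28420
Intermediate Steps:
O = 81
O - (-1)*28339 = 81 - (-1)*28339 = 81 - 1*(-28339) = 81 + 28339 = 28420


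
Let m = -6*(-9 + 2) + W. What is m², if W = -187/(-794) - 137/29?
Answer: 746041605169/530196676 ≈ 1407.1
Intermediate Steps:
W = -103355/23026 (W = -187*(-1/794) - 137*1/29 = 187/794 - 137/29 = -103355/23026 ≈ -4.4886)
m = 863737/23026 (m = -6*(-9 + 2) - 103355/23026 = -6*(-7) - 103355/23026 = 42 - 103355/23026 = 863737/23026 ≈ 37.511)
m² = (863737/23026)² = 746041605169/530196676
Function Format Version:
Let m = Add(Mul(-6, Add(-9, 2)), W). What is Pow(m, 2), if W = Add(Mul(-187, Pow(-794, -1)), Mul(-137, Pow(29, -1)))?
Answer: Rational(746041605169, 530196676) ≈ 1407.1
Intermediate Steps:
W = Rational(-103355, 23026) (W = Add(Mul(-187, Rational(-1, 794)), Mul(-137, Rational(1, 29))) = Add(Rational(187, 794), Rational(-137, 29)) = Rational(-103355, 23026) ≈ -4.4886)
m = Rational(863737, 23026) (m = Add(Mul(-6, Add(-9, 2)), Rational(-103355, 23026)) = Add(Mul(-6, -7), Rational(-103355, 23026)) = Add(42, Rational(-103355, 23026)) = Rational(863737, 23026) ≈ 37.511)
Pow(m, 2) = Pow(Rational(863737, 23026), 2) = Rational(746041605169, 530196676)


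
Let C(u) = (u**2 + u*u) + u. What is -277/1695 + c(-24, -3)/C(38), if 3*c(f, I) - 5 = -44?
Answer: -832537/4959570 ≈ -0.16786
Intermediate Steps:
c(f, I) = -13 (c(f, I) = 5/3 + (1/3)*(-44) = 5/3 - 44/3 = -13)
C(u) = u + 2*u**2 (C(u) = (u**2 + u**2) + u = 2*u**2 + u = u + 2*u**2)
-277/1695 + c(-24, -3)/C(38) = -277/1695 - 13*1/(38*(1 + 2*38)) = -277*1/1695 - 13*1/(38*(1 + 76)) = -277/1695 - 13/(38*77) = -277/1695 - 13/2926 = -832537/4959570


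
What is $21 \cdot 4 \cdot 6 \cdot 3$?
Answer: $1512$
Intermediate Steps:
$21 \cdot 4 \cdot 6 \cdot 3 = 21 \cdot 24 \cdot 3 = 504 \cdot 3 = 1512$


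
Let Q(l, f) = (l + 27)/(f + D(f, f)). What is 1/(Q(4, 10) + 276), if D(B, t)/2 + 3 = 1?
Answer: 6/1687 ≈ 0.0035566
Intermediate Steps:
D(B, t) = -4 (D(B, t) = -6 + 2*1 = -6 + 2 = -4)
Q(l, f) = (27 + l)/(-4 + f) (Q(l, f) = (l + 27)/(f - 4) = (27 + l)/(-4 + f))
1/(Q(4, 10) + 276) = 1/((27 + 4)/(-4 + 10) + 276) = 1/(31/6 + 276) = 1/(1687/6) = 6/1687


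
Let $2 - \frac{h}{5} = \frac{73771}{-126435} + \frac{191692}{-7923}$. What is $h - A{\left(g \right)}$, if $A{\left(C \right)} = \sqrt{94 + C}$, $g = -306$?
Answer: $\frac{8941518221}{66782967} - 2 i \sqrt{53} \approx 133.89 - 14.56 i$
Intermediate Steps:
$h = \frac{8941518221}{66782967}$ ($h = 10 - 5 \left(\frac{73771}{-126435} + \frac{191692}{-7923}\right) = 10 - 5 \left(73771 \left(- \frac{1}{126435}\right) + 191692 \left(- \frac{1}{7923}\right)\right) = 10 - 5 \left(- \frac{73771}{126435} - \frac{191692}{7923}\right) = 10 - - \frac{8273688551}{66782967} = 10 + \frac{8273688551}{66782967} = \frac{8941518221}{66782967} \approx 133.89$)
$h - A{\left(g \right)} = \frac{8941518221}{66782967} - \sqrt{94 - 306} = \frac{8941518221}{66782967} - \sqrt{-212} = \frac{8941518221}{66782967} - 2 i \sqrt{53}$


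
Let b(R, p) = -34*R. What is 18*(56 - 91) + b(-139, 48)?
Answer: 4096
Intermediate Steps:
18*(56 - 91) + b(-139, 48) = 18*(56 - 91) - 34*(-139) = 18*(-35) + 4726 = -630 + 4726 = 4096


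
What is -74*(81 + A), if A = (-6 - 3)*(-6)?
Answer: -9990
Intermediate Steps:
A = 54 (A = -9*(-6) = 54)
-74*(81 + A) = -74*(81 + 54) = -74*135 = -9990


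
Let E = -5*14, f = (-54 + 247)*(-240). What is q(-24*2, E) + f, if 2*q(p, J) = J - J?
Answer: -46320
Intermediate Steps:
f = -46320 (f = 193*(-240) = -46320)
E = -70
q(p, J) = 0 (q(p, J) = (J - J)/2 = (½)*0 = 0)
q(-24*2, E) + f = 0 - 46320 = -46320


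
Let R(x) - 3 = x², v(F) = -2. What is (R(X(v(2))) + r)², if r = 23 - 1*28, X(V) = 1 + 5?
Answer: 1156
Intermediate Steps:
X(V) = 6
R(x) = 3 + x²
r = -5 (r = 23 - 28 = -5)
(R(X(v(2))) + r)² = ((3 + 6²) - 5)² = ((3 + 36) - 5)² = (39 - 5)² = 34² = 1156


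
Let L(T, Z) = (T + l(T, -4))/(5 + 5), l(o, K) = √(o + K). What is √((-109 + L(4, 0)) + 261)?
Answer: √3810/5 ≈ 12.345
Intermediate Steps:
l(o, K) = √(K + o)
L(T, Z) = T/10 + √(-4 + T)/10 (L(T, Z) = (T + √(-4 + T))/(5 + 5) = (T + √(-4 + T))/10 = (T + √(-4 + T))*(⅒) = T/10 + √(-4 + T)/10)
√((-109 + L(4, 0)) + 261) = √((-109 + ((⅒)*4 + √(-4 + 4)/10)) + 261) = √((-109 + (⅖ + √0/10)) + 261) = √((-109 + (⅖ + (⅒)*0)) + 261) = √((-109 + (⅖ + 0)) + 261) = √((-109 + ⅖) + 261) = √(-543/5 + 261) = √(762/5) = √3810/5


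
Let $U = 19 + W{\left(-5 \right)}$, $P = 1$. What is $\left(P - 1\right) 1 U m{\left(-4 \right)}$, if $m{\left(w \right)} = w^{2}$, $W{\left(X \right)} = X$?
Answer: $0$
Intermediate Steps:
$U = 14$ ($U = 19 - 5 = 14$)
$\left(P - 1\right) 1 U m{\left(-4 \right)} = \left(1 - 1\right) 1 \cdot 14 \left(-4\right)^{2} = 0 \cdot 1 \cdot 14 \cdot 16 = 0 \cdot 14 \cdot 16 = 0 \cdot 16 = 0$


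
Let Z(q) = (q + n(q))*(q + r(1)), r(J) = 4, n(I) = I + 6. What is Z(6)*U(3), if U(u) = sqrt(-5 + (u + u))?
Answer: 180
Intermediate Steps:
n(I) = 6 + I
U(u) = sqrt(-5 + 2*u)
Z(q) = (4 + q)*(6 + 2*q) (Z(q) = (q + (6 + q))*(q + 4) = (6 + 2*q)*(4 + q) = (4 + q)*(6 + 2*q))
Z(6)*U(3) = (24 + 2*6**2 + 14*6)*sqrt(-5 + 2*3) = (24 + 2*36 + 84)*sqrt(-5 + 6) = (24 + 72 + 84)*sqrt(1) = 180*1 = 180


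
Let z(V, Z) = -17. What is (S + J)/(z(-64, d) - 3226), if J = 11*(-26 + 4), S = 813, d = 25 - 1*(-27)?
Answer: -571/3243 ≈ -0.17607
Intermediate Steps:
d = 52 (d = 25 + 27 = 52)
J = -242 (J = 11*(-22) = -242)
(S + J)/(z(-64, d) - 3226) = (813 - 242)/(-17 - 3226) = 571/(-3243) = 571*(-1/3243) = -571/3243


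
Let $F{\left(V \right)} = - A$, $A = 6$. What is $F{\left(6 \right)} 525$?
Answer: $-3150$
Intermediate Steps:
$F{\left(V \right)} = -6$ ($F{\left(V \right)} = \left(-1\right) 6 = -6$)
$F{\left(6 \right)} 525 = \left(-6\right) 525 = -3150$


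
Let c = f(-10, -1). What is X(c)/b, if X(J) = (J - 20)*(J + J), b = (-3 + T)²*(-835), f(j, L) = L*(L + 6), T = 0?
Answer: -50/1503 ≈ -0.033267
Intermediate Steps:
f(j, L) = L*(6 + L)
b = -7515 (b = (-3 + 0)²*(-835) = (-3)²*(-835) = 9*(-835) = -7515)
c = -5 (c = -(6 - 1) = -1*5 = -5)
X(J) = 2*J*(-20 + J) (X(J) = (-20 + J)*(2*J) = 2*J*(-20 + J))
X(c)/b = (2*(-5)*(-20 - 5))/(-7515) = (2*(-5)*(-25))*(-1/7515) = 250*(-1/7515) = -50/1503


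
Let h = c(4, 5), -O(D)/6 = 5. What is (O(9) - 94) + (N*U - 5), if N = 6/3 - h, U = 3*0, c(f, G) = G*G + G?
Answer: -129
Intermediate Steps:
O(D) = -30 (O(D) = -6*5 = -30)
c(f, G) = G + G² (c(f, G) = G² + G = G + G²)
h = 30 (h = 5*(1 + 5) = 5*6 = 30)
U = 0
N = -28 (N = 6/3 - 1*30 = 6*(⅓) - 30 = 2 - 30 = -28)
(O(9) - 94) + (N*U - 5) = (-30 - 94) + (-28*0 - 5) = -124 + (0 - 5) = -124 - 5 = -129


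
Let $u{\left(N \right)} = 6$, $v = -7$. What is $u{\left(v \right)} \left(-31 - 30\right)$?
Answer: $-366$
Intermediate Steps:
$u{\left(v \right)} \left(-31 - 30\right) = 6 \left(-31 - 30\right) = 6 \left(-61\right) = -366$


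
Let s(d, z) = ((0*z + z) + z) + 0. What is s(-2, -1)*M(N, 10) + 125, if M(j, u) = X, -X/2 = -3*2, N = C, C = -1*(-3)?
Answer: 101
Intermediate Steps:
C = 3
N = 3
X = 12 (X = -(-6)*2 = -2*(-6) = 12)
M(j, u) = 12
s(d, z) = 2*z (s(d, z) = ((0 + z) + z) + 0 = (z + z) + 0 = 2*z + 0 = 2*z)
s(-2, -1)*M(N, 10) + 125 = (2*(-1))*12 + 125 = -2*12 + 125 = -24 + 125 = 101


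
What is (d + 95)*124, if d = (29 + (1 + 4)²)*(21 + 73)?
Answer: 641204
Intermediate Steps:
d = 5076 (d = (29 + 5²)*94 = (29 + 25)*94 = 54*94 = 5076)
(d + 95)*124 = (5076 + 95)*124 = 5171*124 = 641204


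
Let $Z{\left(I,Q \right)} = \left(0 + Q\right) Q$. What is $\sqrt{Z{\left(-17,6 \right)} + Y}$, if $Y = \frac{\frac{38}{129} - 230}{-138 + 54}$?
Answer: $\frac{2 \sqrt{7896133}}{903} \approx 6.2237$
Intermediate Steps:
$Z{\left(I,Q \right)} = Q^{2}$ ($Z{\left(I,Q \right)} = Q Q = Q^{2}$)
$Y = \frac{7408}{2709}$ ($Y = \frac{38 \cdot \frac{1}{129} - 230}{-84} = \left(\frac{38}{129} - 230\right) \left(- \frac{1}{84}\right) = \left(- \frac{29632}{129}\right) \left(- \frac{1}{84}\right) = \frac{7408}{2709} \approx 2.7346$)
$\sqrt{Z{\left(-17,6 \right)} + Y} = \sqrt{6^{2} + \frac{7408}{2709}} = \sqrt{36 + \frac{7408}{2709}} = \sqrt{\frac{104932}{2709}} = \frac{2 \sqrt{7896133}}{903}$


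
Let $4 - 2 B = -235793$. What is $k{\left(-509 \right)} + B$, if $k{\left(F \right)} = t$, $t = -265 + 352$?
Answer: $\frac{235971}{2} \approx 1.1799 \cdot 10^{5}$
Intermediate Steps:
$B = \frac{235797}{2}$ ($B = 2 - - \frac{235793}{2} = 2 + \frac{235793}{2} = \frac{235797}{2} \approx 1.179 \cdot 10^{5}$)
$t = 87$
$k{\left(F \right)} = 87$
$k{\left(-509 \right)} + B = 87 + \frac{235797}{2} = \frac{235971}{2}$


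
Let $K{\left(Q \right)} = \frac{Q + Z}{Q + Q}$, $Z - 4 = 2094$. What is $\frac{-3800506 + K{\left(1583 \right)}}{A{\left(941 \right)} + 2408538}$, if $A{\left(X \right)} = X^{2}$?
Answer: $- \frac{12032398315}{10428864154} \approx -1.1538$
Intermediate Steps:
$Z = 2098$ ($Z = 4 + 2094 = 2098$)
$K{\left(Q \right)} = \frac{2098 + Q}{2 Q}$ ($K{\left(Q \right)} = \frac{Q + 2098}{Q + Q} = \frac{2098 + Q}{2 Q}$)
$\frac{-3800506 + K{\left(1583 \right)}}{A{\left(941 \right)} + 2408538} = \frac{-3800506 + \frac{2098 + 1583}{2 \cdot 1583}}{941^{2} + 2408538} = \frac{-3800506 + \frac{1}{2} \cdot \frac{1}{1583} \cdot 3681}{885481 + 2408538} = \frac{-3800506 + \frac{3681}{3166}}{3294019} = \left(- \frac{12032398315}{3166}\right) \frac{1}{3294019} = - \frac{12032398315}{10428864154}$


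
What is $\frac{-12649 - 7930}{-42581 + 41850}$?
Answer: $\frac{20579}{731} \approx 28.152$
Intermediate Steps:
$\frac{-12649 - 7930}{-42581 + 41850} = - \frac{20579}{-731} = \left(-20579\right) \left(- \frac{1}{731}\right) = \frac{20579}{731}$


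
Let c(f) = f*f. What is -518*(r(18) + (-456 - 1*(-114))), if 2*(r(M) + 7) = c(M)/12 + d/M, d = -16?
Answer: 1566173/9 ≈ 1.7402e+5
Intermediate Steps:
c(f) = f²
r(M) = -7 - 8/M + M²/24 (r(M) = -7 + (M²/12 - 16/M)/2 = -7 + (-16/M + M²/12)/2 = -7 + (-8/M + M²/24) = -7 - 8/M + M²/24)
-518*(r(18) + (-456 - 1*(-114))) = -518*((-7 - 8/18 + (1/24)*18²) + (-456 - 1*(-114))) = -518*((-7 - 8*1/18 + (1/24)*324) + (-456 + 114)) = -518*((-7 - 4/9 + 27/2) - 342) = -518*(109/18 - 342) = -518*(-6047/18) = 1566173/9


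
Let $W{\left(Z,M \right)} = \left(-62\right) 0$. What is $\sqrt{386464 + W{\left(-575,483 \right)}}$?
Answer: $4 \sqrt{24154} \approx 621.66$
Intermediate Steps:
$W{\left(Z,M \right)} = 0$
$\sqrt{386464 + W{\left(-575,483 \right)}} = \sqrt{386464 + 0} = \sqrt{386464} = 4 \sqrt{24154}$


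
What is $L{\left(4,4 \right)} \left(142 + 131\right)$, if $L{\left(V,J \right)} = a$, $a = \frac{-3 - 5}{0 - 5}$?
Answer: $\frac{2184}{5} \approx 436.8$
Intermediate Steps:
$a = \frac{8}{5}$ ($a = - \frac{8}{-5} = \left(-8\right) \left(- \frac{1}{5}\right) = \frac{8}{5} \approx 1.6$)
$L{\left(V,J \right)} = \frac{8}{5}$
$L{\left(4,4 \right)} \left(142 + 131\right) = \frac{8 \left(142 + 131\right)}{5} = \frac{8}{5} \cdot 273 = \frac{2184}{5}$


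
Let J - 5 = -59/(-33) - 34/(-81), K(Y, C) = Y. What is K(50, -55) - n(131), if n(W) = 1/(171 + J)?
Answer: 7938259/158783 ≈ 49.994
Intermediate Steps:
J = 6422/891 (J = 5 + (-59/(-33) - 34/(-81)) = 5 + (-59*(-1/33) - 34*(-1/81)) = 5 + (59/33 + 34/81) = 5 + 1967/891 = 6422/891 ≈ 7.2076)
n(W) = 891/158783 (n(W) = 1/(171 + 6422/891) = 1/(158783/891) = 891/158783)
K(50, -55) - n(131) = 50 - 1*891/158783 = 50 - 891/158783 = 7938259/158783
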